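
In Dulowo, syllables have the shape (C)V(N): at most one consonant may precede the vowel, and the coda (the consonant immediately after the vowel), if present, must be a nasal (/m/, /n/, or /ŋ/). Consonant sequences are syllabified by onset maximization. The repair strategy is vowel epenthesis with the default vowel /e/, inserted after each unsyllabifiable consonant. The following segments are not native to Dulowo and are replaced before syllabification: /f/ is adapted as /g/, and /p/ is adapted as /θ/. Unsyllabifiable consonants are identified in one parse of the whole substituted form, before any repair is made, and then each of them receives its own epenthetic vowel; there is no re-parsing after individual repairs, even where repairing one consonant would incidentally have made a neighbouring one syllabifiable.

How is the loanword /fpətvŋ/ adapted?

Substitution: /f/ → /g/, /p/ → /θ/, giving /gθətvŋ/.
Under (C)V(N), the unsyllabifiable consonants are /g/, /t/, /v/, /ŋ/ (only a nasal (/m/, /n/, or /ŋ/) is licensed in coda position; onsets are limited to one consonant).
Each unlicensed consonant becomes the onset of a new syllable: /g/ → /ge/, /t/ → /te/, /v/ → /ve/, /ŋ/ → /ŋe/.

geθəteveŋe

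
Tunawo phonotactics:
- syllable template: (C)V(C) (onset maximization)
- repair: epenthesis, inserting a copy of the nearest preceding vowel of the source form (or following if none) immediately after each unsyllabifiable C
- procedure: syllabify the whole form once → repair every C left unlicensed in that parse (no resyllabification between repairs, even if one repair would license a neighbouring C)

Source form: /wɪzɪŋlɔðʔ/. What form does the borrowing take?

wɪzɪŋlɔðʔɔ

The consonants /ʔ/ cannot be parsed into a legal (C)V(C) syllable (at most one coda consonant is licensed; onsets are limited to one consonant).
Each unlicensed consonant becomes the onset of a new syllable: /ʔ/ → /ʔɔ/.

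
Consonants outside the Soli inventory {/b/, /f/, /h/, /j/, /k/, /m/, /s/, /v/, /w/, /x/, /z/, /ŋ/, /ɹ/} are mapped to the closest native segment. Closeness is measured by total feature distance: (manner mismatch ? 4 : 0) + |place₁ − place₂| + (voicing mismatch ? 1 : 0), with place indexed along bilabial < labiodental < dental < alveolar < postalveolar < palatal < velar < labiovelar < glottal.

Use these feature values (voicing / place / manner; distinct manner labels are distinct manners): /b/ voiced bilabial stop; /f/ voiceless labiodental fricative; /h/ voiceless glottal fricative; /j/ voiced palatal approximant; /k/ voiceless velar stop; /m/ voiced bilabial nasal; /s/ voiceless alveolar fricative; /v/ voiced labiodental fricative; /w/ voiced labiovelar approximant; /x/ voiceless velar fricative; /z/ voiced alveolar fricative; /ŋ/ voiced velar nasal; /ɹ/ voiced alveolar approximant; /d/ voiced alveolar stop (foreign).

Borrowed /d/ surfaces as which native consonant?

b

/b/ is closest: same manner (stop), place distance 3 (alveolar→bilabial), same voicing; total 3. Next closest is /k/ at distance 4.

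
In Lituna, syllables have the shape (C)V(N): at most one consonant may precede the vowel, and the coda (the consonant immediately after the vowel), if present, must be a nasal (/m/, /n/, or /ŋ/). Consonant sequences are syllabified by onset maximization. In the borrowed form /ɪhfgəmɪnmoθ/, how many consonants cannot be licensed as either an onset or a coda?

3

The consonants /h/, /f/, /θ/ cannot be parsed into a legal (C)V(N) syllable (only a nasal (/m/, /n/, or /ŋ/) is licensed in coda position; onsets are limited to one consonant).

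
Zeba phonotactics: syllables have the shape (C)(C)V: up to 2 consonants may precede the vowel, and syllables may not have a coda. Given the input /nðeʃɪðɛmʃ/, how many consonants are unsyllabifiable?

The consonants /m/, /ʃ/ cannot be parsed into a legal (C)(C)V syllable (no codas are permitted; onsets may contain at most 2 consonants).

2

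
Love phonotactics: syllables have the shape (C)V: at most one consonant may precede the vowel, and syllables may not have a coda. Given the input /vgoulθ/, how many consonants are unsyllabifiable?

3

The consonants /v/, /l/, /θ/ cannot be parsed into a legal (C)V syllable (no codas are permitted; onsets are limited to one consonant).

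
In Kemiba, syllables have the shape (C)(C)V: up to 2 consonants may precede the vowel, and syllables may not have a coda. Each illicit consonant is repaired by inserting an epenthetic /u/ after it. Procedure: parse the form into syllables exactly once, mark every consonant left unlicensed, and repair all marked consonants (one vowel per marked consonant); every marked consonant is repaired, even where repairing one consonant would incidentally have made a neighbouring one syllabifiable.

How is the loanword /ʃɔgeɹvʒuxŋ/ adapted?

ʃɔgeɹuvʒuxuŋu

Under (C)(C)V, the unsyllabifiable consonants are /ɹ/, /x/, /ŋ/ (no codas are permitted; onsets may contain at most 2 consonants).
Inserting the epenthetic vowel yields /ɹ/ → /ɹu/, /x/ → /xu/, /ŋ/ → /ŋu/.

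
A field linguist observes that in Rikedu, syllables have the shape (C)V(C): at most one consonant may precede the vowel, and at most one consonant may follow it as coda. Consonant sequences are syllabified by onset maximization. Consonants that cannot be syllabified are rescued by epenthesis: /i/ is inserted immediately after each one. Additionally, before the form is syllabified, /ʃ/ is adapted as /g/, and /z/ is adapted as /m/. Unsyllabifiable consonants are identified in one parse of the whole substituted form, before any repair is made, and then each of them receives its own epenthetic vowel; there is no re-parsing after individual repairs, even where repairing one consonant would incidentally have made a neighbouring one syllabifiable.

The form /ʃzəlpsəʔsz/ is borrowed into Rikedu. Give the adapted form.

giməlpisəʔsimi

Substitution: /ʃ/ → /g/, /z/ → /m/, giving /gməlpsəʔsm/.
Syllabifying with onset maximization leaves /g/, /p/, /s/, /m/ stranded (at most one coda consonant is licensed; onsets are limited to one consonant).
Each unlicensed consonant becomes the onset of a new syllable: /g/ → /gi/, /p/ → /pi/, /s/ → /si/, /m/ → /mi/.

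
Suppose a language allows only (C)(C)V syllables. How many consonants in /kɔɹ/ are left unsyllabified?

The consonants /ɹ/ cannot be parsed into a legal (C)(C)V syllable (no codas are permitted; onsets may contain at most 2 consonants).

1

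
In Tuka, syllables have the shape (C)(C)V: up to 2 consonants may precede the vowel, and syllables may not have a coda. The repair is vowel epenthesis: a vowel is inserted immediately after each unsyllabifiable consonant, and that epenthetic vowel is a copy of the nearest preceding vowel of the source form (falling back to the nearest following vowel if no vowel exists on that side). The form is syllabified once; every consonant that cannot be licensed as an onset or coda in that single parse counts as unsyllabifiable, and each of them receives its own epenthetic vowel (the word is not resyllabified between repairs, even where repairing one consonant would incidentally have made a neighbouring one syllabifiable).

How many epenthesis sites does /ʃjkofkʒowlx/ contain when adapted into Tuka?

5

The unsyllabifiable consonants are /ʃ/, /f/, /w/, /l/, /x/; each receives one epenthetic vowel.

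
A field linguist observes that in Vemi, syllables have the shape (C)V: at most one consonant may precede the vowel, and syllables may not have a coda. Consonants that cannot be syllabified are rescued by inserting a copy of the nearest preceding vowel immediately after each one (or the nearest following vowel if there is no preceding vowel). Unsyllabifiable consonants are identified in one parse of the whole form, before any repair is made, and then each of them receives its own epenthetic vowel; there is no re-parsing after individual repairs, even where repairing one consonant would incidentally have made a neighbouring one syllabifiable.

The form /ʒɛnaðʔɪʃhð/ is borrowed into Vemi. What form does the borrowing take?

ʒɛnaðaʔɪʃɪhɪðɪ

The consonants /ð/, /ʃ/, /h/, /ð/ cannot be parsed into a legal (C)V syllable (no codas are permitted; onsets are limited to one consonant).
Each unlicensed consonant becomes the onset of a new syllable: /ð/ → /ða/, /ʃ/ → /ʃɪ/, /h/ → /hɪ/, /ð/ → /ðɪ/.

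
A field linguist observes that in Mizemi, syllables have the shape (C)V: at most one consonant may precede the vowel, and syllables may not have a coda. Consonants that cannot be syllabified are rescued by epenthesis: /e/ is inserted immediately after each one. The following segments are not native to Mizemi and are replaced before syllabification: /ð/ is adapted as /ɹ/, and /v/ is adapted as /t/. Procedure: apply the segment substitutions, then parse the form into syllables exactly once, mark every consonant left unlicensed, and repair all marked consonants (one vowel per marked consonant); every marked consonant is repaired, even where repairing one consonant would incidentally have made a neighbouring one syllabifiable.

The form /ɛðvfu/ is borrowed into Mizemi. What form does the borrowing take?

Substitution: /ð/ → /ɹ/, /v/ → /t/, giving /ɛɹtfu/.
The consonants /ɹ/, /t/ cannot be parsed into a legal (C)V syllable (no codas are permitted; onsets are limited to one consonant).
Inserting the epenthetic vowel yields /ɹ/ → /ɹe/, /t/ → /te/.

ɛɹetefu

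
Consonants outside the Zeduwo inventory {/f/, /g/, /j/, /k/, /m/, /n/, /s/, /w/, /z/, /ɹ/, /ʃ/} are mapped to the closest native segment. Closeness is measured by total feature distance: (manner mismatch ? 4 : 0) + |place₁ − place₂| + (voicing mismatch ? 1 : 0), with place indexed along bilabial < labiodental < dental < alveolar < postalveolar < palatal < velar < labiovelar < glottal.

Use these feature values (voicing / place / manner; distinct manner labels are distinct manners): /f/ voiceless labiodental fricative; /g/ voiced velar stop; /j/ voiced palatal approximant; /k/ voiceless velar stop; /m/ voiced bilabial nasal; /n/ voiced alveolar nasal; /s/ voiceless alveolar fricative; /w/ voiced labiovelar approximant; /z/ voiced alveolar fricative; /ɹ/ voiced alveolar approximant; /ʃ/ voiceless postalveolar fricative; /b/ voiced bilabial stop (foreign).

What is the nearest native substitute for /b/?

/m/ is closest: manner differs (stop→nasal, +4), place distance 0 (bilabial→bilabial), same voicing; total 4. Next closest is /f/ at distance 6.

m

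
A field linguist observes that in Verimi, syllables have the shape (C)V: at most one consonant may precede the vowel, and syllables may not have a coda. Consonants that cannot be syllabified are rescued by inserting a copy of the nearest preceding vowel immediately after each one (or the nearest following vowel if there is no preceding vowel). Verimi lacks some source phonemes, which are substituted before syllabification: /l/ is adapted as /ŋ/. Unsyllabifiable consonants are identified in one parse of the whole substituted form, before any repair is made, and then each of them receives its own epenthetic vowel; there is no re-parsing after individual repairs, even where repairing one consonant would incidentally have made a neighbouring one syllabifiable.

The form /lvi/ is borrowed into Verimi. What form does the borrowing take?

ŋivi

Substitution: /l/ → /ŋ/, giving /ŋvi/.
Under (C)V, the unsyllabifiable consonants are /ŋ/ (no codas are permitted; onsets are limited to one consonant).
Epenthesis after each stranded consonant: /ŋ/ → /ŋi/.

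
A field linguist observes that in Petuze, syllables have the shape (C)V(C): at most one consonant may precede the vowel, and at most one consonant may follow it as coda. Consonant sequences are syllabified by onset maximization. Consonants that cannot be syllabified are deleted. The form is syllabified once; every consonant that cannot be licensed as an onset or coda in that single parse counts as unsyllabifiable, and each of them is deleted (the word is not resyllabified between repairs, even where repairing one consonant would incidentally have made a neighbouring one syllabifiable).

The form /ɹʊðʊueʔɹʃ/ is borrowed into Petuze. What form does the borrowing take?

The consonants /ɹ/, /ʃ/ cannot be parsed into a legal (C)V(C) syllable (at most one coda consonant is licensed; onsets are limited to one consonant).
Each unlicensed consonant is deleted: /ɹ/, /ʃ/.

ɹʊðʊueʔ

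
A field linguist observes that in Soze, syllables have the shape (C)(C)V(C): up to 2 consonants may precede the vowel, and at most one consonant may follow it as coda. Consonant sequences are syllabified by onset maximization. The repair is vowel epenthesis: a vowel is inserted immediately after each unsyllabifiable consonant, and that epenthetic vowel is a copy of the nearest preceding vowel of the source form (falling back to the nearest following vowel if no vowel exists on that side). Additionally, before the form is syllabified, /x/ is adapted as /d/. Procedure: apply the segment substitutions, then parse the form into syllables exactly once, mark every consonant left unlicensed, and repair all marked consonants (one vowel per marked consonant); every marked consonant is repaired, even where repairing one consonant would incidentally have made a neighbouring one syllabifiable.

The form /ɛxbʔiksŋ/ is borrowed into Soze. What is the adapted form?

ɛdbʔiksiŋi

Substitution: /x/ → /d/, giving /ɛdbʔiksŋ/.
The consonants /s/, /ŋ/ cannot be parsed into a legal (C)(C)V(C) syllable (at most one coda consonant is licensed; onsets may contain at most 2 consonants).
Inserting the epenthetic vowel yields /s/ → /si/, /ŋ/ → /ŋi/.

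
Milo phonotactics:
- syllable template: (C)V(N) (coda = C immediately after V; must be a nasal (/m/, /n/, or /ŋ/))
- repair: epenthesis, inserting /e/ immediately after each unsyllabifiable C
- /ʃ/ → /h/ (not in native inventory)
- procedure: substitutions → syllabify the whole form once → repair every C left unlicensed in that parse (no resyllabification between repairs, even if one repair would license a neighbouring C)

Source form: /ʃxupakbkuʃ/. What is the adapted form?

hexupakebekuhe

Substitution: /ʃ/ → /h/, giving /hxupakbkuh/.
The consonants /h/, /k/, /b/, /h/ cannot be parsed into a legal (C)V(N) syllable (only a nasal (/m/, /n/, or /ŋ/) is licensed in coda position; onsets are limited to one consonant).
Inserting the epenthetic vowel yields /h/ → /he/, /k/ → /ke/, /b/ → /be/, /h/ → /he/.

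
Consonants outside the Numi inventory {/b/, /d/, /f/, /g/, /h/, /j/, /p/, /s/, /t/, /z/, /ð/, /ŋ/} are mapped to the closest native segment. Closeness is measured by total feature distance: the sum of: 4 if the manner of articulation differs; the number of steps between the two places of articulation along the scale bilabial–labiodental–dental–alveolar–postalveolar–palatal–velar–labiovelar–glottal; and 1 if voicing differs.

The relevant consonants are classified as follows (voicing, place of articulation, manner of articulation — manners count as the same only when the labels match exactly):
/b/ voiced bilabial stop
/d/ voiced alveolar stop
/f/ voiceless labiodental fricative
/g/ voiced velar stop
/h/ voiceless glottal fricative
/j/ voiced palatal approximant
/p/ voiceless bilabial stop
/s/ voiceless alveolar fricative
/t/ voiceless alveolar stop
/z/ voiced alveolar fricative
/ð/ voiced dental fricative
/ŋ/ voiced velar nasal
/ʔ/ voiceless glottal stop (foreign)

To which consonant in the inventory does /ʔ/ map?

/g/ is closest: same manner (stop), place distance 2 (glottal→velar), voicing differs (+1); total 3. Next closest is /h/ at distance 4.

g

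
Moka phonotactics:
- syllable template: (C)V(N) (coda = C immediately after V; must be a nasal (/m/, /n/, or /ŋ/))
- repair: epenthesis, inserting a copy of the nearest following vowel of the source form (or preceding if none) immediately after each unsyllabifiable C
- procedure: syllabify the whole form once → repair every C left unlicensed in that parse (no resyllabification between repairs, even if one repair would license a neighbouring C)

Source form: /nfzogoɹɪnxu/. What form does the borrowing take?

nofozogoɹɪnxu

The consonants /n/, /f/ cannot be parsed into a legal (C)V(N) syllable (only a nasal (/m/, /n/, or /ŋ/) is licensed in coda position; onsets are limited to one consonant).
Epenthesis after each stranded consonant: /n/ → /no/, /f/ → /fo/.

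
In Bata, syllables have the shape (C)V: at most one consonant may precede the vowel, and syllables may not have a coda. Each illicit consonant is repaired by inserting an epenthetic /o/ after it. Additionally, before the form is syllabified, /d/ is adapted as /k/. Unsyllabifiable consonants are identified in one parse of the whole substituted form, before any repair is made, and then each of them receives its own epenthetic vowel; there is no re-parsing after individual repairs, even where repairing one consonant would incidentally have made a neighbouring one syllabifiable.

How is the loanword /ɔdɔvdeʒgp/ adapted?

Substitution: /d/ → /k/, giving /ɔkɔvkeʒgp/.
Syllabifying with onset maximization leaves /v/, /ʒ/, /g/, /p/ stranded (no codas are permitted; onsets are limited to one consonant).
Inserting the epenthetic vowel yields /v/ → /vo/, /ʒ/ → /ʒo/, /g/ → /go/, /p/ → /po/.

ɔkɔvokeʒogopo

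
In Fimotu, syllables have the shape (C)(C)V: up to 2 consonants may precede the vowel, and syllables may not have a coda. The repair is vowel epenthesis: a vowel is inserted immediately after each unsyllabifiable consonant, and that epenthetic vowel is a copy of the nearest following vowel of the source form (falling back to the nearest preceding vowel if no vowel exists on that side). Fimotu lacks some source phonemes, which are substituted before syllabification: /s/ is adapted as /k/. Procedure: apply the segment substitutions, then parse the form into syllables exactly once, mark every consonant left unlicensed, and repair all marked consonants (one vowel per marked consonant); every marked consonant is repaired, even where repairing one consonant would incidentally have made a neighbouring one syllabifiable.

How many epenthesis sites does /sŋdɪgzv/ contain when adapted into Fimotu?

4

After substitution the input is /kŋdɪgzv/.
The unsyllabifiable consonants are /k/, /g/, /z/, /v/; each receives one epenthetic vowel.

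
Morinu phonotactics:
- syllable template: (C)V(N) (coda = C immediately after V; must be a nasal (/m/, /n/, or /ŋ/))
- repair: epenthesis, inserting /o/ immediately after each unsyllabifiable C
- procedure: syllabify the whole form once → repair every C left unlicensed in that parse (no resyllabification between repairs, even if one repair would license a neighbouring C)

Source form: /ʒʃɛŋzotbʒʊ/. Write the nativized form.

Under (C)V(N), the unsyllabifiable consonants are /ʒ/, /t/, /b/ (only a nasal (/m/, /n/, or /ŋ/) is licensed in coda position; onsets are limited to one consonant).
Inserting the epenthetic vowel yields /ʒ/ → /ʒo/, /t/ → /to/, /b/ → /bo/.

ʒoʃɛŋzotoboʒʊ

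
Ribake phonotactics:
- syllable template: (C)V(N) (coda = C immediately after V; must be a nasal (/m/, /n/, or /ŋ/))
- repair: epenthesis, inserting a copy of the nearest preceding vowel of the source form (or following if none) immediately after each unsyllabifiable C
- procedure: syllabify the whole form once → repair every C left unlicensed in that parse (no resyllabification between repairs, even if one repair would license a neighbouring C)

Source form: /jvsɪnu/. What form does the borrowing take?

jɪvɪsɪnu

Under (C)V(N), the unsyllabifiable consonants are /j/, /v/ (only a nasal (/m/, /n/, or /ŋ/) is licensed in coda position; onsets are limited to one consonant).
Epenthesis after each stranded consonant: /j/ → /jɪ/, /v/ → /vɪ/.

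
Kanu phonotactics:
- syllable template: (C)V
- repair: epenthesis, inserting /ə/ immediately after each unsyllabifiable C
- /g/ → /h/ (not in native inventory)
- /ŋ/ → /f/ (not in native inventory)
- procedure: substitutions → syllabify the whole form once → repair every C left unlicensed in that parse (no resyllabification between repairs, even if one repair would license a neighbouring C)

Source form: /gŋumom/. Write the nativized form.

həfumomə

Substitution: /g/ → /h/, /ŋ/ → /f/, giving /hfumom/.
Under (C)V, the unsyllabifiable consonants are /h/, /m/ (no codas are permitted; onsets are limited to one consonant).
Epenthesis after each stranded consonant: /h/ → /hə/, /m/ → /mə/.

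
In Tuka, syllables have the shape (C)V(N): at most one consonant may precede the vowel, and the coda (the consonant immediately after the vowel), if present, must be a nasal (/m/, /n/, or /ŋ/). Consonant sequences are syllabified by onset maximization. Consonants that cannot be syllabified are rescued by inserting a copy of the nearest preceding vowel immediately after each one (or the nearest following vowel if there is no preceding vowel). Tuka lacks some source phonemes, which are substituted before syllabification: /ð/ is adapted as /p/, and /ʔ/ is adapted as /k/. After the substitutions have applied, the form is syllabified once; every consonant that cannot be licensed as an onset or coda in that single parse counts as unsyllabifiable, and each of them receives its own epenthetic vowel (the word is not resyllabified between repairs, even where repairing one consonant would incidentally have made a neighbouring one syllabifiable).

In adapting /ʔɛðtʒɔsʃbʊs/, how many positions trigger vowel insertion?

5

After substitution the input is /kɛptʒɔsʃbʊs/.
The unsyllabifiable consonants are /p/, /t/, /s/, /ʃ/, /s/; each receives one epenthetic vowel.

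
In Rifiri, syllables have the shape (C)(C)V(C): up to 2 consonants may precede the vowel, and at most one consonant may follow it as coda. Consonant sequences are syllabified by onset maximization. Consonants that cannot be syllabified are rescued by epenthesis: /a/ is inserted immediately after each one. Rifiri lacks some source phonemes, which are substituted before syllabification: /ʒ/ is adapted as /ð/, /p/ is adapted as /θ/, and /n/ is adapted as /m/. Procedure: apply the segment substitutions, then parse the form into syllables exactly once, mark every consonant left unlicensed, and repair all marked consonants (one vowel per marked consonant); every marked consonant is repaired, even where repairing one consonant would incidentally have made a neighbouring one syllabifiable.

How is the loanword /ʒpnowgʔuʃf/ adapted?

ðaθmowgʔuʃfa

Substitution: /ʒ/ → /ð/, /p/ → /θ/, /n/ → /m/, giving /ðθmowgʔuʃf/.
The consonants /ð/, /f/ cannot be parsed into a legal (C)(C)V(C) syllable (at most one coda consonant is licensed; onsets may contain at most 2 consonants).
Inserting the epenthetic vowel yields /ð/ → /ða/, /f/ → /fa/.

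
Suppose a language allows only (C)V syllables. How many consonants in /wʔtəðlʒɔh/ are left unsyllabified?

The consonants /w/, /ʔ/, /ð/, /l/, /h/ cannot be parsed into a legal (C)V syllable (no codas are permitted; onsets are limited to one consonant).

5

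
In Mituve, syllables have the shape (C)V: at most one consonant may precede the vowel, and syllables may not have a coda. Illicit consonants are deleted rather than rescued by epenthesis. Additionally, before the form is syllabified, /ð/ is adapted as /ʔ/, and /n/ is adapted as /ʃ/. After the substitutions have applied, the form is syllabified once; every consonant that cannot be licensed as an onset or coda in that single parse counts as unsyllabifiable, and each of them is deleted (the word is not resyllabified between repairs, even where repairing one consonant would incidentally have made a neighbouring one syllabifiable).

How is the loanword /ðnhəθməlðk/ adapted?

həmə

Substitution: /ð/ → /ʔ/, /n/ → /ʃ/, giving /ʔʃhəθməlʔk/.
Syllabifying with onset maximization leaves /ʔ/, /ʃ/, /θ/, /l/, /ʔ/, /k/ stranded (no codas are permitted; onsets are limited to one consonant).
Deletion applies to /ʔ/, /ʃ/, /θ/, /l/, /ʔ/, /k/.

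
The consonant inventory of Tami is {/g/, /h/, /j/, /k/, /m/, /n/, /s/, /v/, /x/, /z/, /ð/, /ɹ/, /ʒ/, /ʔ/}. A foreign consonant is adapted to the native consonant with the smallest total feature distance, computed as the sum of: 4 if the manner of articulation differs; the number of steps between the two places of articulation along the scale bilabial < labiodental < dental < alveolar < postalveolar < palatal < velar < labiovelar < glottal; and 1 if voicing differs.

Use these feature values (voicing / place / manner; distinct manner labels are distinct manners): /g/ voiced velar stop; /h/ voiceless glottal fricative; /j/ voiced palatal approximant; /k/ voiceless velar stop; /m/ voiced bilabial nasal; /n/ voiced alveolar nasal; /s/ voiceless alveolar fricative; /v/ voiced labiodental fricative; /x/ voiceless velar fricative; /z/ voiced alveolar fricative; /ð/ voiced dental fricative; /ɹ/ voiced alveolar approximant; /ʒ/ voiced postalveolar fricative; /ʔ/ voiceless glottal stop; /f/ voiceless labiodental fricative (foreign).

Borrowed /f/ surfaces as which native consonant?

v

/v/ is closest: same manner (fricative), place distance 0 (labiodental→labiodental), voicing differs (+1); total 1. Next closest is /s/ at distance 2.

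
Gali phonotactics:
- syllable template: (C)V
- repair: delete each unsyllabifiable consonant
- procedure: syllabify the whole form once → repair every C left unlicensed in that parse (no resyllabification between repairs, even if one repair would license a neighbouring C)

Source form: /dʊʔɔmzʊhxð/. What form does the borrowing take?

Under (C)V, the unsyllabifiable consonants are /m/, /h/, /x/, /ð/ (no codas are permitted; onsets are limited to one consonant).
Deletion applies to /m/, /h/, /x/, /ð/.

dʊʔɔzʊ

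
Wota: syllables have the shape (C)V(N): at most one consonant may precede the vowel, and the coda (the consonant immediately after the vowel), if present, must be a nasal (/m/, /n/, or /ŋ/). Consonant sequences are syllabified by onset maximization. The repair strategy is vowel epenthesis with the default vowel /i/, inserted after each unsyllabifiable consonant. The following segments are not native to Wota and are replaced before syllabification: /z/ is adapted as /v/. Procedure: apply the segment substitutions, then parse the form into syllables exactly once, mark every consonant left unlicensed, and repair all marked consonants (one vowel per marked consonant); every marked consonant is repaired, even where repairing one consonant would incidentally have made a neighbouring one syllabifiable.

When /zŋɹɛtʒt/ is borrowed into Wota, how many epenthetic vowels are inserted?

After substitution the input is /vŋɹɛtʒt/.
The unsyllabifiable consonants are /v/, /ŋ/, /t/, /ʒ/, /t/; each receives one epenthetic vowel.

5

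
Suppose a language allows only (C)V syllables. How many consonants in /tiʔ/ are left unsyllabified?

The consonants /ʔ/ cannot be parsed into a legal (C)V syllable (no codas are permitted; onsets are limited to one consonant).

1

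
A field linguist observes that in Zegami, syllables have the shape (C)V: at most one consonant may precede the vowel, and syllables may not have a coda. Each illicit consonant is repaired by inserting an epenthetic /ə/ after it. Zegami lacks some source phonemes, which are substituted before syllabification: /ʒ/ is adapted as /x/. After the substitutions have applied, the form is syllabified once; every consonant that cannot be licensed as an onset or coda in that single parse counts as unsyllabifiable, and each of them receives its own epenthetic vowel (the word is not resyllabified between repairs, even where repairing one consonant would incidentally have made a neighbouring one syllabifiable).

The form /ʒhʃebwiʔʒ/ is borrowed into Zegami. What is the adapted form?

xəhəʃebəwiʔəxə

Substitution: /ʒ/ → /x/, giving /xhʃebwiʔx/.
Syllabifying with onset maximization leaves /x/, /h/, /b/, /ʔ/, /x/ stranded (no codas are permitted; onsets are limited to one consonant).
Each unlicensed consonant becomes the onset of a new syllable: /x/ → /xə/, /h/ → /hə/, /b/ → /bə/, /ʔ/ → /ʔə/, /x/ → /xə/.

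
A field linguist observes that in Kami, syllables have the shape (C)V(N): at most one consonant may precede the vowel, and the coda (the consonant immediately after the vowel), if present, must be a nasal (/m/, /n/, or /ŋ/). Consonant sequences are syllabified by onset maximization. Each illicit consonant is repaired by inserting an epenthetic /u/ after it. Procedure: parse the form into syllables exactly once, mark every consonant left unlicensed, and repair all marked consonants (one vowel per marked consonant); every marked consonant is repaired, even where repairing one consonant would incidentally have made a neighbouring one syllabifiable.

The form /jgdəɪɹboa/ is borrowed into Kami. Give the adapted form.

Syllabifying with onset maximization leaves /j/, /g/, /ɹ/ stranded (only a nasal (/m/, /n/, or /ŋ/) is licensed in coda position; onsets are limited to one consonant).
Inserting the epenthetic vowel yields /j/ → /ju/, /g/ → /gu/, /ɹ/ → /ɹu/.

jugudəɪɹuboa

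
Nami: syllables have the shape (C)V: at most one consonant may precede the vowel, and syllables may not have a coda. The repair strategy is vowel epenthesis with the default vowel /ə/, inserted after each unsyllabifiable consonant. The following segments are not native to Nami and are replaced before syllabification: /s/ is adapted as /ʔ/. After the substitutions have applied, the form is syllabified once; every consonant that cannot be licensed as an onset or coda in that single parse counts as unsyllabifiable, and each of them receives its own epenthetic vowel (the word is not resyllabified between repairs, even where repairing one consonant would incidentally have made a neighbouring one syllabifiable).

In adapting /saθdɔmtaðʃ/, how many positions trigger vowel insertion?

4

After substitution the input is /ʔaθdɔmtaðʃ/.
The unsyllabifiable consonants are /θ/, /m/, /ð/, /ʃ/; each receives one epenthetic vowel.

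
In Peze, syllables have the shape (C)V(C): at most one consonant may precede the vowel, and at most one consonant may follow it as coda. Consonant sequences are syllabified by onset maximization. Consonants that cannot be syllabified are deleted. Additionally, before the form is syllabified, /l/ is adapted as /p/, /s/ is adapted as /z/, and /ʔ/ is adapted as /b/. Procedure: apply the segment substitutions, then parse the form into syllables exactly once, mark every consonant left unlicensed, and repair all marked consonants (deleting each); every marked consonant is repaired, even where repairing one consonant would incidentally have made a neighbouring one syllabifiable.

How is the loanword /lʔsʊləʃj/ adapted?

zʊpəʃ

Substitution: /l/ → /p/, /ʔ/ → /b/, /s/ → /z/, giving /pbzʊpəʃj/.
Syllabifying with onset maximization leaves /p/, /b/, /j/ stranded (at most one coda consonant is licensed; onsets are limited to one consonant).
Deletion applies to /p/, /b/, /j/.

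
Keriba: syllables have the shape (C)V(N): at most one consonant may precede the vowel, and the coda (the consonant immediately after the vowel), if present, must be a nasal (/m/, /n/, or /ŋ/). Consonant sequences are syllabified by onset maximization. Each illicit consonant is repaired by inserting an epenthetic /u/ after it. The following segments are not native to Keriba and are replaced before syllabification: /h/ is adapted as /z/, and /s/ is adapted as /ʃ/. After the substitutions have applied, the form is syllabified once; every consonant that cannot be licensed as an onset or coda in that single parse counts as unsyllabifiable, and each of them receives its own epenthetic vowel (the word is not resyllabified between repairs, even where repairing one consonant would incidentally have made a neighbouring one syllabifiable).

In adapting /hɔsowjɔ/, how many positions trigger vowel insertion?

After substitution the input is /zɔʃowjɔ/.
The unsyllabifiable consonants are /w/; each receives one epenthetic vowel.

1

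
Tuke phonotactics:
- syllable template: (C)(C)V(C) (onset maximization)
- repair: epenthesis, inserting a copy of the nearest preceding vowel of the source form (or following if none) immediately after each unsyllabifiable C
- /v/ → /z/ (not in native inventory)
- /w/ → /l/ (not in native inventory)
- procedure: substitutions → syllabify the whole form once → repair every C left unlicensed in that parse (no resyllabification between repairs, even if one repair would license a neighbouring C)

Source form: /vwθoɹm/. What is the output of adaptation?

Substitution: /v/ → /z/, /w/ → /l/, giving /zlθoɹm/.
Syllabifying with onset maximization leaves /z/, /m/ stranded (at most one coda consonant is licensed; onsets may contain at most 2 consonants).
Each unlicensed consonant becomes the onset of a new syllable: /z/ → /zo/, /m/ → /mo/.

zolθoɹmo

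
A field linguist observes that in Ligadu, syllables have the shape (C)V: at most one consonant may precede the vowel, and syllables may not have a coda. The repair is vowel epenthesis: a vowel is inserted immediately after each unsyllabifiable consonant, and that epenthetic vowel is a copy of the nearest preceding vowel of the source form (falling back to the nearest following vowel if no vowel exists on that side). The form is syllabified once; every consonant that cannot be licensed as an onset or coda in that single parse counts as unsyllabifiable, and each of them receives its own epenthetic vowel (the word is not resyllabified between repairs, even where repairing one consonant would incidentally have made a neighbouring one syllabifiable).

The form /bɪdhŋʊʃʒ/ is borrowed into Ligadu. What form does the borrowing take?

bɪdɪhɪŋʊʃʊʒʊ

The consonants /d/, /h/, /ʃ/, /ʒ/ cannot be parsed into a legal (C)V syllable (no codas are permitted; onsets are limited to one consonant).
Inserting the epenthetic vowel yields /d/ → /dɪ/, /h/ → /hɪ/, /ʃ/ → /ʃʊ/, /ʒ/ → /ʒʊ/.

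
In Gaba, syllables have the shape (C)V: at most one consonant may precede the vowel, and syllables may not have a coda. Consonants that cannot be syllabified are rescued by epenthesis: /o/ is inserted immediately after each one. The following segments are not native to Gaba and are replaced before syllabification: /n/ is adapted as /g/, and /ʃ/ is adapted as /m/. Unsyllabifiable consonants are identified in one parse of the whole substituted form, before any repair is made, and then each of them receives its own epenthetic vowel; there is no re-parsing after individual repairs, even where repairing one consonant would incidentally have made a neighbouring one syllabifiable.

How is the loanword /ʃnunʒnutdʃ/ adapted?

Substitution: /ʃ/ → /m/, /n/ → /g/, giving /mgugʒgutdm/.
Under (C)V, the unsyllabifiable consonants are /m/, /g/, /ʒ/, /t/, /d/, /m/ (no codas are permitted; onsets are limited to one consonant).
Inserting the epenthetic vowel yields /m/ → /mo/, /g/ → /go/, /ʒ/ → /ʒo/, /t/ → /to/, /d/ → /do/, /m/ → /mo/.

mogugoʒogutodomo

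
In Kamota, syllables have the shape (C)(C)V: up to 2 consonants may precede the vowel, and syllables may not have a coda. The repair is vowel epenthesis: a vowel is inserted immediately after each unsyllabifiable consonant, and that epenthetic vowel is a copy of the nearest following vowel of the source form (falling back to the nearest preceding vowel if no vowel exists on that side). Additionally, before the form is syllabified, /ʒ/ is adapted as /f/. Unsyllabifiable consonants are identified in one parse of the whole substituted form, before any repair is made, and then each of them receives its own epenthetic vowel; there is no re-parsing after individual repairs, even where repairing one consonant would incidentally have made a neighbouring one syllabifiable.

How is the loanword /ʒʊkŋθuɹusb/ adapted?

fʊkuŋθuɹusubu

Substitution: /ʒ/ → /f/, giving /fʊkŋθuɹusb/.
Syllabifying with onset maximization leaves /k/, /s/, /b/ stranded (no codas are permitted; onsets may contain at most 2 consonants).
Inserting the epenthetic vowel yields /k/ → /ku/, /s/ → /su/, /b/ → /bu/.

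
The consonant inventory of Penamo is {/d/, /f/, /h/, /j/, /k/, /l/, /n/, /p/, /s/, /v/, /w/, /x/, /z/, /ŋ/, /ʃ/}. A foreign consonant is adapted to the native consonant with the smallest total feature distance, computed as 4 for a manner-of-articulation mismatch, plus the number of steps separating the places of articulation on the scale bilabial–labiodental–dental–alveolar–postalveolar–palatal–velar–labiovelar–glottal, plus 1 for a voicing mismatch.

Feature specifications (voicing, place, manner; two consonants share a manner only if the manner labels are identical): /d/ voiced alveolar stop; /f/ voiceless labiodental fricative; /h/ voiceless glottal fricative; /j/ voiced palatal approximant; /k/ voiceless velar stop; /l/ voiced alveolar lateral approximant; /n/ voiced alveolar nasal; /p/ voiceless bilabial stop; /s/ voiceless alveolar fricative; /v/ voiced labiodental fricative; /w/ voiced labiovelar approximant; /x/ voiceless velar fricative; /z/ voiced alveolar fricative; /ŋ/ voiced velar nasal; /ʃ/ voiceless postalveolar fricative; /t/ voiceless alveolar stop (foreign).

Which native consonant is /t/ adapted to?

d

/d/ is closest: same manner (stop), place distance 0 (alveolar→alveolar), voicing differs (+1); total 1. Next closest is /k/ at distance 3.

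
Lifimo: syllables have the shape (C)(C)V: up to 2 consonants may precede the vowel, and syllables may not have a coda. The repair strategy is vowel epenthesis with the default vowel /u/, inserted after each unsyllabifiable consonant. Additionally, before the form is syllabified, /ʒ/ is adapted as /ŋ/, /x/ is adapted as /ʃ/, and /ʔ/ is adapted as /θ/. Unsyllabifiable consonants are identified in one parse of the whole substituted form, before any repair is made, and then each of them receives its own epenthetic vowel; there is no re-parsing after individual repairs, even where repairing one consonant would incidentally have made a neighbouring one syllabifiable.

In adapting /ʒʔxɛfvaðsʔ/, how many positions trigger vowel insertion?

4

After substitution the input is /ŋθʃɛfvaðsθ/.
The unsyllabifiable consonants are /ŋ/, /ð/, /s/, /θ/; each receives one epenthetic vowel.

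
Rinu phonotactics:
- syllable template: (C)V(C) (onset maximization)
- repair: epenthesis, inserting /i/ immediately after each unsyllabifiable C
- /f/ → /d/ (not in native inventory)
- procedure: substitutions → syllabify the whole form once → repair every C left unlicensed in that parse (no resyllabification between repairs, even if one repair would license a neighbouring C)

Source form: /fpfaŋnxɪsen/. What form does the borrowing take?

Substitution: /f/ → /d/, giving /dpdaŋnxɪsen/.
The consonants /d/, /p/, /n/ cannot be parsed into a legal (C)V(C) syllable (at most one coda consonant is licensed; onsets are limited to one consonant).
Epenthesis after each stranded consonant: /d/ → /di/, /p/ → /pi/, /n/ → /ni/.

dipidaŋnixɪsen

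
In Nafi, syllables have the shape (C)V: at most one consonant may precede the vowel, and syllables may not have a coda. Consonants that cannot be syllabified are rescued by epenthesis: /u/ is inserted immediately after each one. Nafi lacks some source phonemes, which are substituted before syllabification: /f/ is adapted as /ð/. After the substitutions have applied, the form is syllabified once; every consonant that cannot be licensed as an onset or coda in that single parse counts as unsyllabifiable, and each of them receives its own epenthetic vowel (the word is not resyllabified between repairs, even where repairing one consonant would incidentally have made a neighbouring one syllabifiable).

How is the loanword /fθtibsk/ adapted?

ðuθutibusuku

Substitution: /f/ → /ð/, giving /ðθtibsk/.
The consonants /ð/, /θ/, /b/, /s/, /k/ cannot be parsed into a legal (C)V syllable (no codas are permitted; onsets are limited to one consonant).
Epenthesis after each stranded consonant: /ð/ → /ðu/, /θ/ → /θu/, /b/ → /bu/, /s/ → /su/, /k/ → /ku/.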